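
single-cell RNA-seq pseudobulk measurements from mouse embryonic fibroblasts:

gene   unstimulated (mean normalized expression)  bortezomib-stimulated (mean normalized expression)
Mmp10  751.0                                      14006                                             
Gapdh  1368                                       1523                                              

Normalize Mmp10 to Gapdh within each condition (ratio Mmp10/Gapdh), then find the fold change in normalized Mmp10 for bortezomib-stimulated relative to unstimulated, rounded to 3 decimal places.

16.752

Mmp10/Gapdh (unstimulated) = 751.0 / 1368 = 0.54898
Mmp10/Gapdh (bortezomib-stimulated) = 14006 / 1523 = 9.1963
Fold change = 9.1963 / 0.54898 = 16.7518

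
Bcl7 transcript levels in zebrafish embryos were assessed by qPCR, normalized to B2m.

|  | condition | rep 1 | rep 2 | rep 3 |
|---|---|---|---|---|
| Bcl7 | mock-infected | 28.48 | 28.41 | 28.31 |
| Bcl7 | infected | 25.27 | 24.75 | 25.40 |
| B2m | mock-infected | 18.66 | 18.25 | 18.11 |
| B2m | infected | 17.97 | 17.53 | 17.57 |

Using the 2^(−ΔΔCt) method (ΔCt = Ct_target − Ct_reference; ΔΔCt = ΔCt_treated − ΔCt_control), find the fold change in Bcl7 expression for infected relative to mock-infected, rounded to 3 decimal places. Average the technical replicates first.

6.105

Mean Ct: Bcl7 mock-infected 28.400; Bcl7 infected 25.140; B2m mock-infected 18.340; B2m infected 17.690
ΔCt(mock-infected) = 28.400 − 18.340 = 10.060
ΔCt(infected) = 25.140 − 17.690 = 7.450
ΔΔCt = 7.450 − 10.060 = -2.610
Fold change = 2^(−(-2.610)) = 2^2.610 = 6.1050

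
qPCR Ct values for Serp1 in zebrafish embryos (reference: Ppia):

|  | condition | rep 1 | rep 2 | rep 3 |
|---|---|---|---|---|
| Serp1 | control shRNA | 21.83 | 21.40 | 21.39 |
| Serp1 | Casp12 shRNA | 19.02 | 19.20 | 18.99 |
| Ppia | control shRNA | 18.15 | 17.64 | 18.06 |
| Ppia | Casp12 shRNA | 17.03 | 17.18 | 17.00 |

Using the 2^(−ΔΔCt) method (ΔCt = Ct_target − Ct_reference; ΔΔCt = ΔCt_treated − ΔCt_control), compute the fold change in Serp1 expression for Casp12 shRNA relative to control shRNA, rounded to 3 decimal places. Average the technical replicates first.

Mean Ct: Serp1 control shRNA 21.540; Serp1 Casp12 shRNA 19.070; Ppia control shRNA 17.950; Ppia Casp12 shRNA 17.070
ΔCt(control shRNA) = 21.540 − 17.950 = 3.590
ΔCt(Casp12 shRNA) = 19.070 − 17.070 = 2.000
ΔΔCt = 2.000 − 3.590 = -1.590
Fold change = 2^(−(-1.590)) = 2^1.590 = 3.0105

3.010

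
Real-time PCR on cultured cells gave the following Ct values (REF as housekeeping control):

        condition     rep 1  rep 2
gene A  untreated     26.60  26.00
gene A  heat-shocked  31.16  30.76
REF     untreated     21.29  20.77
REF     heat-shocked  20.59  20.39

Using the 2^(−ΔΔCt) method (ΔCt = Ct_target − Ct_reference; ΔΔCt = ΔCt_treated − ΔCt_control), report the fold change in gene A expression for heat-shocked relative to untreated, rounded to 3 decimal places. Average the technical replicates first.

Mean Ct: gene A untreated 26.300; gene A heat-shocked 30.960; REF untreated 21.030; REF heat-shocked 20.490
ΔCt(untreated) = 26.300 − 21.030 = 5.270
ΔCt(heat-shocked) = 30.960 − 20.490 = 10.470
ΔΔCt = 10.470 − 5.270 = 5.200
Fold change = 2^(−5.200) = 0.0272

0.027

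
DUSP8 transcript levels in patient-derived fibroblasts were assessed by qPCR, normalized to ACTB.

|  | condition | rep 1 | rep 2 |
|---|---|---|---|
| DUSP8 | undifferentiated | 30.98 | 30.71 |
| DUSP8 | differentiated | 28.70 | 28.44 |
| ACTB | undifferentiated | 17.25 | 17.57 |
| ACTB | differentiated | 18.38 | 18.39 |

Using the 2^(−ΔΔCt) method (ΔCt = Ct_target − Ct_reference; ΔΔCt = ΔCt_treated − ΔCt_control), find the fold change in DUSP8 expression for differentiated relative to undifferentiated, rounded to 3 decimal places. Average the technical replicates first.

Mean Ct: DUSP8 undifferentiated 30.845; DUSP8 differentiated 28.570; ACTB undifferentiated 17.410; ACTB differentiated 18.385
ΔCt(undifferentiated) = 30.845 − 17.410 = 13.435
ΔCt(differentiated) = 28.570 − 18.385 = 10.185
ΔΔCt = 10.185 − 13.435 = -3.250
Fold change = 2^(−(-3.250)) = 2^3.250 = 9.5137

9.514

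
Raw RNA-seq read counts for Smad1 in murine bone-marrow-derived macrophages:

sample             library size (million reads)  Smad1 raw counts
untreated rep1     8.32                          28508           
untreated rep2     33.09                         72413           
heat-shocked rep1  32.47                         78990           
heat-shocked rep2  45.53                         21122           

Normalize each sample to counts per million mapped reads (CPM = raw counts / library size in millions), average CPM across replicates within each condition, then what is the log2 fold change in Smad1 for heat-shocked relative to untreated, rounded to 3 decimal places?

CPM(untreated rep1) = 28508 / 8.32 = 3426.4423
CPM(untreated rep2) = 72413 / 33.09 = 2188.3651
CPM(heat-shocked rep1) = 78990 / 32.47 = 2432.7071
CPM(heat-shocked rep2) = 21122 / 45.53 = 463.9139
mean CPM(untreated) = 2807.4037; mean CPM(heat-shocked) = 1448.3105
Fold change = 1448.3105 / 2807.4037 = 0.51589
log2(0.51589) = -0.9549

-0.955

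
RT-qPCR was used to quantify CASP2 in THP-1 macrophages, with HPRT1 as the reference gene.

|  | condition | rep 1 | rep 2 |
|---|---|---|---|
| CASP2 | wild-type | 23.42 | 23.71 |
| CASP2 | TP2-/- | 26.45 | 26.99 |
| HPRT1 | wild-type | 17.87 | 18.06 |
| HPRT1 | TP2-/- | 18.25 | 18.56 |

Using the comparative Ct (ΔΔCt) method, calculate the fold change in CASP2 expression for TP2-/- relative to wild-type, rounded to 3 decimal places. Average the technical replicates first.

0.152

Mean Ct: CASP2 wild-type 23.565; CASP2 TP2-/- 26.720; HPRT1 wild-type 17.965; HPRT1 TP2-/- 18.405
ΔCt(wild-type) = 23.565 − 17.965 = 5.600
ΔCt(TP2-/-) = 26.720 − 18.405 = 8.315
ΔΔCt = 8.315 − 5.600 = 2.715
Fold change = 2^(−2.715) = 0.1523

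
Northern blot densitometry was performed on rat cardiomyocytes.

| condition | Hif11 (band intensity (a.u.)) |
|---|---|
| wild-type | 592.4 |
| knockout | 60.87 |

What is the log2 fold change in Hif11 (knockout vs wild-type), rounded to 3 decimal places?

-3.283

Fold change = 60.87 / 592.4 = 0.1028
log2(0.1028) = -3.2828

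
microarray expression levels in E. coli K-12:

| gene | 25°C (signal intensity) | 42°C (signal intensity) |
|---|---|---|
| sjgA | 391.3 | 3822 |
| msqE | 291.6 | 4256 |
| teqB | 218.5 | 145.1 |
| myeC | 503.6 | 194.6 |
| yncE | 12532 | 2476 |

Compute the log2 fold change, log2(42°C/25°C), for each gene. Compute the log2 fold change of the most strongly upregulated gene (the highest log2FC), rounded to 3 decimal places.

3.867

log2(3822/391.3) = 3.288  (sjgA)
log2(4256/291.6) = 3.867  (msqE)
log2(145.1/218.5) = -0.591  (teqB)
log2(194.6/503.6) = -1.372  (myeC)
log2(2476/12532) = -2.340  (yncE)
msqE is most strongly upregulated.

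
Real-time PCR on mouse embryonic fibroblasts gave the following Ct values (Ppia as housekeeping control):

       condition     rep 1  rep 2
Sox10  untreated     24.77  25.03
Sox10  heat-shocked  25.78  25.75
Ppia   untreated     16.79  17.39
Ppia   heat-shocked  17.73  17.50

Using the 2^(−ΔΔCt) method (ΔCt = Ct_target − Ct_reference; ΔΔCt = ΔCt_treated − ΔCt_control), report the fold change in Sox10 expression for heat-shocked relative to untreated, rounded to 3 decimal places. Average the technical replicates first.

0.790

Mean Ct: Sox10 untreated 24.900; Sox10 heat-shocked 25.765; Ppia untreated 17.090; Ppia heat-shocked 17.615
ΔCt(untreated) = 24.900 − 17.090 = 7.810
ΔCt(heat-shocked) = 25.765 − 17.615 = 8.150
ΔΔCt = 8.150 − 7.810 = 0.340
Fold change = 2^(−0.340) = 0.7900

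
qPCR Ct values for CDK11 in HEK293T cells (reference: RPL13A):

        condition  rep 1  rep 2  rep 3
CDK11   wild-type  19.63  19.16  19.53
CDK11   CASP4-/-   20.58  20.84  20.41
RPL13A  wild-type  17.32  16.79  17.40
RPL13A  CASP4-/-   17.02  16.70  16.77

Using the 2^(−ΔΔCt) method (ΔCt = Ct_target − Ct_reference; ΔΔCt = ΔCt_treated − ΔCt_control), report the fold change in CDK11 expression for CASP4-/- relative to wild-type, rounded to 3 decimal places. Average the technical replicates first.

0.351

Mean Ct: CDK11 wild-type 19.440; CDK11 CASP4-/- 20.610; RPL13A wild-type 17.170; RPL13A CASP4-/- 16.830
ΔCt(wild-type) = 19.440 − 17.170 = 2.270
ΔCt(CASP4-/-) = 20.610 − 16.830 = 3.780
ΔΔCt = 3.780 − 2.270 = 1.510
Fold change = 2^(−1.510) = 0.3511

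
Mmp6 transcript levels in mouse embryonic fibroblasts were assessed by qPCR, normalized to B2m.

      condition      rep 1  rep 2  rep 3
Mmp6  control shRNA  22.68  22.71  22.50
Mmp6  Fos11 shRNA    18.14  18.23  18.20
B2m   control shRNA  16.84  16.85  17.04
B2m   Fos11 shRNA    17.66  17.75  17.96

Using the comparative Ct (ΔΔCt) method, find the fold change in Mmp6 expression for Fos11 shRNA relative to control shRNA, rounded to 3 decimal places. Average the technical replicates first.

Mean Ct: Mmp6 control shRNA 22.630; Mmp6 Fos11 shRNA 18.190; B2m control shRNA 16.910; B2m Fos11 shRNA 17.790
ΔCt(control shRNA) = 22.630 − 16.910 = 5.720
ΔCt(Fos11 shRNA) = 18.190 − 17.790 = 0.400
ΔΔCt = 0.400 − 5.720 = -5.320
Fold change = 2^(−(-5.320)) = 2^5.320 = 39.9466

39.947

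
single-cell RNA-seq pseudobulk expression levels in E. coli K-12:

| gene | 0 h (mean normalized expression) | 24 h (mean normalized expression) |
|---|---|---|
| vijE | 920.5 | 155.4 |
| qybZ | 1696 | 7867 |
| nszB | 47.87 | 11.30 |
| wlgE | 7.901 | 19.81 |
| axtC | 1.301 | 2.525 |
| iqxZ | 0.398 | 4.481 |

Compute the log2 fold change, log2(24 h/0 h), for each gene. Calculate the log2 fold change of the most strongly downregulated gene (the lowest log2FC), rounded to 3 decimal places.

-2.566

log2(155.4/920.5) = -2.566  (vijE)
log2(7867/1696) = 2.214  (qybZ)
log2(11.30/47.87) = -2.083  (nszB)
log2(19.81/7.901) = 1.326  (wlgE)
log2(2.525/1.301) = 0.957  (axtC)
log2(4.481/0.398) = 3.493  (iqxZ)
vijE is most strongly downregulated.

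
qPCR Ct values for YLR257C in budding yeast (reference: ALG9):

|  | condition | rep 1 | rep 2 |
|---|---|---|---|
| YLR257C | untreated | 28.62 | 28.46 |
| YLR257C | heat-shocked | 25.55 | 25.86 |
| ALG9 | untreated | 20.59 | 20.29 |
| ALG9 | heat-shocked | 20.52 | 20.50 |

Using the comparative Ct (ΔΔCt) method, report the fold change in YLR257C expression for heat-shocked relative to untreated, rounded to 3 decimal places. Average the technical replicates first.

Mean Ct: YLR257C untreated 28.540; YLR257C heat-shocked 25.705; ALG9 untreated 20.440; ALG9 heat-shocked 20.510
ΔCt(untreated) = 28.540 − 20.440 = 8.100
ΔCt(heat-shocked) = 25.705 − 20.510 = 5.195
ΔΔCt = 5.195 − 8.100 = -2.905
Fold change = 2^(−(-2.905)) = 2^2.905 = 7.4902

7.490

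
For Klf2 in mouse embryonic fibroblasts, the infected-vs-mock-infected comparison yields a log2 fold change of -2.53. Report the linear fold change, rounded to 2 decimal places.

0.17

Fold change = 2^(-2.53) = 0.173
That is, Klf2 drops to 17.3% of the mock-infected level.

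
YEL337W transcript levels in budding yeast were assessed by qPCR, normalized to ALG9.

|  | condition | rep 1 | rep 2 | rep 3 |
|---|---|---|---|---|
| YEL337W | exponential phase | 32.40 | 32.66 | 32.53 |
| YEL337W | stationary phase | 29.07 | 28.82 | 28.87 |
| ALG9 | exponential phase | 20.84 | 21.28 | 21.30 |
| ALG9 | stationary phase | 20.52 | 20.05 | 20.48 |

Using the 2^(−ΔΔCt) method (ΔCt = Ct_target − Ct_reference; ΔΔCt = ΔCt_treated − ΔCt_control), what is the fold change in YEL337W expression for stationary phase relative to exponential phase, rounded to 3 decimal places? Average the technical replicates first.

Mean Ct: YEL337W exponential phase 32.530; YEL337W stationary phase 28.920; ALG9 exponential phase 21.140; ALG9 stationary phase 20.350
ΔCt(exponential phase) = 32.530 − 21.140 = 11.390
ΔCt(stationary phase) = 28.920 − 20.350 = 8.570
ΔΔCt = 8.570 − 11.390 = -2.820
Fold change = 2^(−(-2.820)) = 2^2.820 = 7.0616

7.062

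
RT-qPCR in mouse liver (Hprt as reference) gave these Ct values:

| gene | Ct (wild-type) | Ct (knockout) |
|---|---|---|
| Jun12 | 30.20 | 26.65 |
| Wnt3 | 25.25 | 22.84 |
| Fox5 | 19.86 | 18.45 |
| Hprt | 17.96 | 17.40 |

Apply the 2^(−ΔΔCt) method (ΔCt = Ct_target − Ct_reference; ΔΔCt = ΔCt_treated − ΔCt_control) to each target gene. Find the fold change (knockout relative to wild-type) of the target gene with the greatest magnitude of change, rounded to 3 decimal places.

7.945

Jun12: ΔΔCt = (26.65−17.40) − (30.20−17.96) = 9.25 − 12.24 = -2.99; fold change = 2^2.99 = 7.945
Wnt3: ΔΔCt = (22.84−17.40) − (25.25−17.96) = 5.44 − 7.29 = -1.85; fold change = 2^1.85 = 3.605
Fox5: ΔΔCt = (18.45−17.40) − (19.86−17.96) = 1.05 − 1.90 = -0.85; fold change = 2^0.85 = 1.803
Jun12 has the largest |ΔΔCt| = 2.99.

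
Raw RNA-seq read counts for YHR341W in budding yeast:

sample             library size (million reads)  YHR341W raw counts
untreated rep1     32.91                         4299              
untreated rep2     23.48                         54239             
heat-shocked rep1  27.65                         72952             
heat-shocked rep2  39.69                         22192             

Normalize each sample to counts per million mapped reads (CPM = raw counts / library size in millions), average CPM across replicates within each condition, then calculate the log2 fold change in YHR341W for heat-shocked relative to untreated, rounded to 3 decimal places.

CPM(untreated rep1) = 4299 / 32.91 = 130.6290
CPM(untreated rep2) = 54239 / 23.48 = 2310.0085
CPM(heat-shocked rep1) = 72952 / 27.65 = 2638.4087
CPM(heat-shocked rep2) = 22192 / 39.69 = 559.1333
mean CPM(untreated) = 1220.3188; mean CPM(heat-shocked) = 1598.7710
Fold change = 1598.7710 / 1220.3188 = 1.31013
log2(1.31013) = 0.3897

0.390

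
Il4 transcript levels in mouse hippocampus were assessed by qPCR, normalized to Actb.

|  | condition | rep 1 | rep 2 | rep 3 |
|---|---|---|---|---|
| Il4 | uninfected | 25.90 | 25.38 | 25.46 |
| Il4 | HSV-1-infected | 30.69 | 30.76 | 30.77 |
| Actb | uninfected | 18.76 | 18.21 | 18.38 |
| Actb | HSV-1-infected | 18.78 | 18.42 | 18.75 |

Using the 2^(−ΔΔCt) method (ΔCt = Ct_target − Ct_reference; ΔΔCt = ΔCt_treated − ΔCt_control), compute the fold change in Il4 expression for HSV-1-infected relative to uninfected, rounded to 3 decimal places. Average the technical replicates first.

Mean Ct: Il4 uninfected 25.580; Il4 HSV-1-infected 30.740; Actb uninfected 18.450; Actb HSV-1-infected 18.650
ΔCt(uninfected) = 25.580 − 18.450 = 7.130
ΔCt(HSV-1-infected) = 30.740 − 18.650 = 12.090
ΔΔCt = 12.090 − 7.130 = 4.960
Fold change = 2^(−4.960) = 0.0321

0.032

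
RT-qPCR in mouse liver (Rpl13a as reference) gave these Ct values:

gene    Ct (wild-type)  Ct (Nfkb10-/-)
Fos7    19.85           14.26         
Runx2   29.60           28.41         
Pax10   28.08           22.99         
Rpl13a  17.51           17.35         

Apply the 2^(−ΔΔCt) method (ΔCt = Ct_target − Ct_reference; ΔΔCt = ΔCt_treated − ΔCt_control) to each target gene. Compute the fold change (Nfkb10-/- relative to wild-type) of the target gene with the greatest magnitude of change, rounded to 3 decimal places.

43.111

Fos7: ΔΔCt = (14.26−17.35) − (19.85−17.51) = -3.09 − 2.34 = -5.43; fold change = 2^5.43 = 43.111
Runx2: ΔΔCt = (28.41−17.35) − (29.60−17.51) = 11.06 − 12.09 = -1.03; fold change = 2^1.03 = 2.042
Pax10: ΔΔCt = (22.99−17.35) − (28.08−17.51) = 5.64 − 10.57 = -4.93; fold change = 2^4.93 = 30.484
Fos7 has the largest |ΔΔCt| = 5.43.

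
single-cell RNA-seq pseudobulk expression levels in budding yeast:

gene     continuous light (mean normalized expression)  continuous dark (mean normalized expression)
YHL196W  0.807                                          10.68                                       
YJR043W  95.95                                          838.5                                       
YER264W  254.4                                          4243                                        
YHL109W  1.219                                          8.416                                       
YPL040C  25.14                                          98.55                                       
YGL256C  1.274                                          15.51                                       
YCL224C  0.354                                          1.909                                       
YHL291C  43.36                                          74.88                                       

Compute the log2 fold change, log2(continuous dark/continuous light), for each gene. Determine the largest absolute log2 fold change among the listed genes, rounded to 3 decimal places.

log2(10.68/0.807) = 3.726  (YHL196W)
log2(838.5/95.95) = 3.127  (YJR043W)
log2(4243/254.4) = 4.060  (YER264W)
log2(8.416/1.219) = 2.787  (YHL109W)
log2(98.55/25.14) = 1.971  (YPL040C)
log2(15.51/1.274) = 3.606  (YGL256C)
log2(1.909/0.354) = 2.431  (YCL224C)
log2(74.88/43.36) = 0.788  (YHL291C)
The largest magnitude belongs to YER264W.

4.060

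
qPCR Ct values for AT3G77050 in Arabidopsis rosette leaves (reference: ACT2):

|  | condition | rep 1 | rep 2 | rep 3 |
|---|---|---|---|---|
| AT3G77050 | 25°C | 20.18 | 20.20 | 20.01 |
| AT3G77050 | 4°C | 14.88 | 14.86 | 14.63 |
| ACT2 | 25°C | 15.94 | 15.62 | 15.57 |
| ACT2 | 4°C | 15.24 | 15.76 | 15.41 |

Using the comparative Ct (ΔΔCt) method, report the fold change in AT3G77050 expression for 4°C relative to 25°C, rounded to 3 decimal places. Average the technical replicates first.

34.297

Mean Ct: AT3G77050 25°C 20.130; AT3G77050 4°C 14.790; ACT2 25°C 15.710; ACT2 4°C 15.470
ΔCt(25°C) = 20.130 − 15.710 = 4.420
ΔCt(4°C) = 14.790 − 15.470 = -0.680
ΔΔCt = -0.680 − 4.420 = -5.100
Fold change = 2^(−(-5.100)) = 2^5.100 = 34.2968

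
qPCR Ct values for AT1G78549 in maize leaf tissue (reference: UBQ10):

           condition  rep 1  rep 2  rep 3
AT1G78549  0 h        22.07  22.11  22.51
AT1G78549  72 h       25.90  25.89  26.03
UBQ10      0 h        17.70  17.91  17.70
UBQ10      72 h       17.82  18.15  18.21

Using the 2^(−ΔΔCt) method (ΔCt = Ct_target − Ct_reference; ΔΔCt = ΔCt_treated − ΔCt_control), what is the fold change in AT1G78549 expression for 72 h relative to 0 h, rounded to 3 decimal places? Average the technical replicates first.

Mean Ct: AT1G78549 0 h 22.230; AT1G78549 72 h 25.940; UBQ10 0 h 17.770; UBQ10 72 h 18.060
ΔCt(0 h) = 22.230 − 17.770 = 4.460
ΔCt(72 h) = 25.940 − 18.060 = 7.880
ΔΔCt = 7.880 − 4.460 = 3.420
Fold change = 2^(−3.420) = 0.0934

0.093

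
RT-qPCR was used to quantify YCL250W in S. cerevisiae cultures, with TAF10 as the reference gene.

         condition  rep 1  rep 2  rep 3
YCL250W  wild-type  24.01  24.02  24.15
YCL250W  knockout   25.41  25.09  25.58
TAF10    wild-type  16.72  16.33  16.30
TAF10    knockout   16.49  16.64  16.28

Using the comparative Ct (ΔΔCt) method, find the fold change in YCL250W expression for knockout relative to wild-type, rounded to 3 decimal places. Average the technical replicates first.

0.412

Mean Ct: YCL250W wild-type 24.060; YCL250W knockout 25.360; TAF10 wild-type 16.450; TAF10 knockout 16.470
ΔCt(wild-type) = 24.060 − 16.450 = 7.610
ΔCt(knockout) = 25.360 − 16.470 = 8.890
ΔΔCt = 8.890 − 7.610 = 1.280
Fold change = 2^(−1.280) = 0.4118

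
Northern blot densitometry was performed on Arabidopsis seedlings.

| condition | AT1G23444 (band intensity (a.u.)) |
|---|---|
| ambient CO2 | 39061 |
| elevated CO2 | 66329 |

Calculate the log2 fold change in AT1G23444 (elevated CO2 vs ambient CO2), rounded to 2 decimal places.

Fold change = 66329 / 39061 = 1.6981
log2(1.6981) = 0.764

0.76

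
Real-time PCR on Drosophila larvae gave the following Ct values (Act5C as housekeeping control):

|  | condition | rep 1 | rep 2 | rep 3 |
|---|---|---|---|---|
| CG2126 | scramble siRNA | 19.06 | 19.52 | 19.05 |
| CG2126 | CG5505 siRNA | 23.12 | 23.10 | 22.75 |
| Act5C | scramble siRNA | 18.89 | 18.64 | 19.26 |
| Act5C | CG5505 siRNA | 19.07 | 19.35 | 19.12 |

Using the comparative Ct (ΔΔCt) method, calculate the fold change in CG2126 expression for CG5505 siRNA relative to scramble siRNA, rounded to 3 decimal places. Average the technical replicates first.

Mean Ct: CG2126 scramble siRNA 19.210; CG2126 CG5505 siRNA 22.990; Act5C scramble siRNA 18.930; Act5C CG5505 siRNA 19.180
ΔCt(scramble siRNA) = 19.210 − 18.930 = 0.280
ΔCt(CG5505 siRNA) = 22.990 − 19.180 = 3.810
ΔΔCt = 3.810 − 0.280 = 3.530
Fold change = 2^(−3.530) = 0.0866

0.087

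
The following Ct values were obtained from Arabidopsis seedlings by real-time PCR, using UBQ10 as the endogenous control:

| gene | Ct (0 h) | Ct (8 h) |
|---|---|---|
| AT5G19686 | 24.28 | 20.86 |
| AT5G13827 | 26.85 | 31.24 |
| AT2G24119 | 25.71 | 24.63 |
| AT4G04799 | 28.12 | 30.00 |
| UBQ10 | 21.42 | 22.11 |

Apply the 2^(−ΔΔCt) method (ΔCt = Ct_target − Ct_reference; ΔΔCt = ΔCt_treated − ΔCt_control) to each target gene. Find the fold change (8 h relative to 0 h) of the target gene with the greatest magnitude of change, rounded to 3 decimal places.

AT5G19686: ΔΔCt = (20.86−22.11) − (24.28−21.42) = -1.25 − 2.86 = -4.11; fold change = 2^4.11 = 17.268
AT5G13827: ΔΔCt = (31.24−22.11) − (26.85−21.42) = 9.13 − 5.43 = 3.70; fold change = 2^-3.70 = 0.077
AT2G24119: ΔΔCt = (24.63−22.11) − (25.71−21.42) = 2.52 − 4.29 = -1.77; fold change = 2^1.77 = 3.411
AT4G04799: ΔΔCt = (30.00−22.11) − (28.12−21.42) = 7.89 − 6.70 = 1.19; fold change = 2^-1.19 = 0.438
AT5G19686 has the largest |ΔΔCt| = 4.11.

17.268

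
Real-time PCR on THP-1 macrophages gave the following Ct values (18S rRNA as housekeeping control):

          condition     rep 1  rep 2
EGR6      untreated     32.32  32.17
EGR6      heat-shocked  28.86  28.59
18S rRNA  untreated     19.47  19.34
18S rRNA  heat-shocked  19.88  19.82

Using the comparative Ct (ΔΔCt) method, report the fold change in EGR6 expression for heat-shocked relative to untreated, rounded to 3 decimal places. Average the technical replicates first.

Mean Ct: EGR6 untreated 32.245; EGR6 heat-shocked 28.725; 18S rRNA untreated 19.405; 18S rRNA heat-shocked 19.850
ΔCt(untreated) = 32.245 − 19.405 = 12.840
ΔCt(heat-shocked) = 28.725 − 19.850 = 8.875
ΔΔCt = 8.875 − 12.840 = -3.965
Fold change = 2^(−(-3.965)) = 2^3.965 = 15.6165

15.617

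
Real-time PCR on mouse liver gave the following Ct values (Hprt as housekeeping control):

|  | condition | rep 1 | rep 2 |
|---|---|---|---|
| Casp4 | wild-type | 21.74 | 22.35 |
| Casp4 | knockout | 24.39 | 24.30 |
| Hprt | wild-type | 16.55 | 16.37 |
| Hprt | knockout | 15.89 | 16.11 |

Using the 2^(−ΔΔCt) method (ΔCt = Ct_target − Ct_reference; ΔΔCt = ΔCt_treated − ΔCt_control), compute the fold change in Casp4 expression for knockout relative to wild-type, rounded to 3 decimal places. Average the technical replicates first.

Mean Ct: Casp4 wild-type 22.045; Casp4 knockout 24.345; Hprt wild-type 16.460; Hprt knockout 16.000
ΔCt(wild-type) = 22.045 − 16.460 = 5.585
ΔCt(knockout) = 24.345 − 16.000 = 8.345
ΔΔCt = 8.345 − 5.585 = 2.760
Fold change = 2^(−2.760) = 0.1476

0.148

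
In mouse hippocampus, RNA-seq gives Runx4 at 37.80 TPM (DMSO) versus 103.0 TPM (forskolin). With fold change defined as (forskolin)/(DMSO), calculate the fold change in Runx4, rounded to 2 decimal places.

Fold change = 103.0 / 37.80 = 2.725
Runx4 is upregulated.

2.72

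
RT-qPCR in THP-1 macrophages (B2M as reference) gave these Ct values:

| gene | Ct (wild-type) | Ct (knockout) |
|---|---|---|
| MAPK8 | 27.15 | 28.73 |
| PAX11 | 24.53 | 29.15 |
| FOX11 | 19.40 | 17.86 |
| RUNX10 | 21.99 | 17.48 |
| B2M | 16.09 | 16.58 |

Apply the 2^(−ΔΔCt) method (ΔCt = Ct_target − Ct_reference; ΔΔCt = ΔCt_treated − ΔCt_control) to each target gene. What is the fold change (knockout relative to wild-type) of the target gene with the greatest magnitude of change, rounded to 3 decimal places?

32.000

MAPK8: ΔΔCt = (28.73−16.58) − (27.15−16.09) = 12.15 − 11.06 = 1.09; fold change = 2^-1.09 = 0.470
PAX11: ΔΔCt = (29.15−16.58) − (24.53−16.09) = 12.57 − 8.44 = 4.13; fold change = 2^-4.13 = 0.057
FOX11: ΔΔCt = (17.86−16.58) − (19.40−16.09) = 1.28 − 3.31 = -2.03; fold change = 2^2.03 = 4.084
RUNX10: ΔΔCt = (17.48−16.58) − (21.99−16.09) = 0.90 − 5.90 = -5.00; fold change = 2^5.00 = 32.000
RUNX10 has the largest |ΔΔCt| = 5.00.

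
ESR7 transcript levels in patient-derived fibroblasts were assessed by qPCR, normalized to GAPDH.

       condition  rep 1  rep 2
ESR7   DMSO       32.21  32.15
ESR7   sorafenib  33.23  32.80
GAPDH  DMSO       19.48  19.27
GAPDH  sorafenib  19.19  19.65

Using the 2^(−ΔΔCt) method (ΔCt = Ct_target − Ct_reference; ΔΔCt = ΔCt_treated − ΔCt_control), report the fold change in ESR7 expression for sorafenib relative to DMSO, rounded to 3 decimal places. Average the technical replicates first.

Mean Ct: ESR7 DMSO 32.180; ESR7 sorafenib 33.015; GAPDH DMSO 19.375; GAPDH sorafenib 19.420
ΔCt(DMSO) = 32.180 − 19.375 = 12.805
ΔCt(sorafenib) = 33.015 − 19.420 = 13.595
ΔΔCt = 13.595 − 12.805 = 0.790
Fold change = 2^(−0.790) = 0.5783

0.578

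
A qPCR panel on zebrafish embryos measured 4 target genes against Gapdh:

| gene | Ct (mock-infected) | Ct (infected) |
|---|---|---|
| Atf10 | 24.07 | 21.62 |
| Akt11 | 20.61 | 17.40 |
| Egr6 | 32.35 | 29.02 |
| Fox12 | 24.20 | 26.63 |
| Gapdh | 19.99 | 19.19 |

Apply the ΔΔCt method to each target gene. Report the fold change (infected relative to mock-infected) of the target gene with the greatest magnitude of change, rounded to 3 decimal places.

0.107

Atf10: ΔΔCt = (21.62−19.19) − (24.07−19.99) = 2.43 − 4.08 = -1.65; fold change = 2^1.65 = 3.138
Akt11: ΔΔCt = (17.40−19.19) − (20.61−19.99) = -1.79 − 0.62 = -2.41; fold change = 2^2.41 = 5.315
Egr6: ΔΔCt = (29.02−19.19) − (32.35−19.99) = 9.83 − 12.36 = -2.53; fold change = 2^2.53 = 5.776
Fox12: ΔΔCt = (26.63−19.19) − (24.20−19.99) = 7.44 − 4.21 = 3.23; fold change = 2^-3.23 = 0.107
Fox12 has the largest |ΔΔCt| = 3.23.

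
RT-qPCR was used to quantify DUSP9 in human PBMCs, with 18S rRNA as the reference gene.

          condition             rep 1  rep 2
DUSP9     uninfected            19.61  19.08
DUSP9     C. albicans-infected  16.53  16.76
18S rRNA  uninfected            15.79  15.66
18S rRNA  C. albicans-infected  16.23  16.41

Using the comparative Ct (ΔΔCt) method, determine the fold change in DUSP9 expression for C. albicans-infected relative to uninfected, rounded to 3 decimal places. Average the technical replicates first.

Mean Ct: DUSP9 uninfected 19.345; DUSP9 C. albicans-infected 16.645; 18S rRNA uninfected 15.725; 18S rRNA C. albicans-infected 16.320
ΔCt(uninfected) = 19.345 − 15.725 = 3.620
ΔCt(C. albicans-infected) = 16.645 − 16.320 = 0.325
ΔΔCt = 0.325 − 3.620 = -3.295
Fold change = 2^(−(-3.295)) = 2^3.295 = 9.8151

9.815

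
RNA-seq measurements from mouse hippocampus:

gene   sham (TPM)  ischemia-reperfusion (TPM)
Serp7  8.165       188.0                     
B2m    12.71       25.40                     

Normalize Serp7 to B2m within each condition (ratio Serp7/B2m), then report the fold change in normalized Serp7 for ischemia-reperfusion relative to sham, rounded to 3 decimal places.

11.522

Serp7/B2m (sham) = 8.165 / 12.71 = 0.64241
Serp7/B2m (ischemia-reperfusion) = 188.0 / 25.40 = 7.4016
Fold change = 7.4016 / 0.64241 = 11.5216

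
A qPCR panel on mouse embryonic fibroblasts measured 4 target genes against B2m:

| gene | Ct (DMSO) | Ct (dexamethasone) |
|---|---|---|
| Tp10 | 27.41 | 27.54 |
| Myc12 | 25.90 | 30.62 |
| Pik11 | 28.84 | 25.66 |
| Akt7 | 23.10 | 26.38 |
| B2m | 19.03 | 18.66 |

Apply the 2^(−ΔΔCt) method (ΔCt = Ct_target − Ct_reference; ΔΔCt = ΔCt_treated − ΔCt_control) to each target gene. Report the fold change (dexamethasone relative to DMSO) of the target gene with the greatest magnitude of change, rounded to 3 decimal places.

0.029

Tp10: ΔΔCt = (27.54−18.66) − (27.41−19.03) = 8.88 − 8.38 = 0.50; fold change = 2^-0.50 = 0.707
Myc12: ΔΔCt = (30.62−18.66) − (25.90−19.03) = 11.96 − 6.87 = 5.09; fold change = 2^-5.09 = 0.029
Pik11: ΔΔCt = (25.66−18.66) − (28.84−19.03) = 7.00 − 9.81 = -2.81; fold change = 2^2.81 = 7.013
Akt7: ΔΔCt = (26.38−18.66) − (23.10−19.03) = 7.72 − 4.07 = 3.65; fold change = 2^-3.65 = 0.080
Myc12 has the largest |ΔΔCt| = 5.09.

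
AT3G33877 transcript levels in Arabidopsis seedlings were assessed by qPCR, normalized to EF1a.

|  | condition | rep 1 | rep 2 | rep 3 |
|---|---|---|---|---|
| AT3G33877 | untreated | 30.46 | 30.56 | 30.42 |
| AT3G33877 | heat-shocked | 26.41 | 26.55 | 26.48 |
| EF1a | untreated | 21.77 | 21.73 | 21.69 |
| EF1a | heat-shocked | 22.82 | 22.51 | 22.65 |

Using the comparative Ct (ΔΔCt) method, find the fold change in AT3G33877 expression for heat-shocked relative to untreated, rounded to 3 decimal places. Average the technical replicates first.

30.484

Mean Ct: AT3G33877 untreated 30.480; AT3G33877 heat-shocked 26.480; EF1a untreated 21.730; EF1a heat-shocked 22.660
ΔCt(untreated) = 30.480 − 21.730 = 8.750
ΔCt(heat-shocked) = 26.480 − 22.660 = 3.820
ΔΔCt = 3.820 − 8.750 = -4.930
Fold change = 2^(−(-4.930)) = 2^4.930 = 30.4844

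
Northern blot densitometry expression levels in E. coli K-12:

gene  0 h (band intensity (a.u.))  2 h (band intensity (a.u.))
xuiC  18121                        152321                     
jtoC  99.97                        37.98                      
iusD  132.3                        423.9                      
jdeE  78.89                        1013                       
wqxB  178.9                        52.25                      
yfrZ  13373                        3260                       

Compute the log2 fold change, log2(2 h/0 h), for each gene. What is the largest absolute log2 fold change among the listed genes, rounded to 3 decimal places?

3.683

log2(152321/18121) = 3.071  (xuiC)
log2(37.98/99.97) = -1.396  (jtoC)
log2(423.9/132.3) = 1.680  (iusD)
log2(1013/78.89) = 3.683  (jdeE)
log2(52.25/178.9) = -1.776  (wqxB)
log2(3260/13373) = -2.036  (yfrZ)
The largest magnitude belongs to jdeE.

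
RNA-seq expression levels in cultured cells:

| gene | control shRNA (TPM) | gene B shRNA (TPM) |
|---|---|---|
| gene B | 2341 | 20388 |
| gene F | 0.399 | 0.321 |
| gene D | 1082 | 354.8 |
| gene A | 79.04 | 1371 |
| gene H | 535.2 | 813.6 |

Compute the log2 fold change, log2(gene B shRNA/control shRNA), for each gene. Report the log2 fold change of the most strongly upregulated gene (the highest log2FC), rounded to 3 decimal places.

4.117

log2(20388/2341) = 3.123  (gene B)
log2(0.321/0.399) = -0.314  (gene F)
log2(354.8/1082) = -1.609  (gene D)
log2(1371/79.04) = 4.117  (gene A)
log2(813.6/535.2) = 0.604  (gene H)
gene A is most strongly upregulated.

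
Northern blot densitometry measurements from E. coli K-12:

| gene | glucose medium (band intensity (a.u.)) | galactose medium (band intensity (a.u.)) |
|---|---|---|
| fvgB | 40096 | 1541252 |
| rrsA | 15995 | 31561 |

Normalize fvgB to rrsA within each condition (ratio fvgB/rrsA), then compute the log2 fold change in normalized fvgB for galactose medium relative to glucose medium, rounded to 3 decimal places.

fvgB/rrsA (glucose medium) = 40096 / 15995 = 2.5068
fvgB/rrsA (galactose medium) = 1541252 / 31561 = 48.834
Fold change = 48.834 / 2.5068 = 19.4808
log2(19.4808) = 4.2840

4.284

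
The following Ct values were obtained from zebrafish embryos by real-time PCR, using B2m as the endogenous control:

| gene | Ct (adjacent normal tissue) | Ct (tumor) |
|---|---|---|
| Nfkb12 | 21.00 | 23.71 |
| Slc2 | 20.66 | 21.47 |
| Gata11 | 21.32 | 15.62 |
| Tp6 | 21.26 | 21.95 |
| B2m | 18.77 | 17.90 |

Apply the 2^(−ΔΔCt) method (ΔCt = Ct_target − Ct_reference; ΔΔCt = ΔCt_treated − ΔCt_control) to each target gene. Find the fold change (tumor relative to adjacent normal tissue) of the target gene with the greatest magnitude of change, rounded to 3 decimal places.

28.443

Nfkb12: ΔΔCt = (23.71−17.90) − (21.00−18.77) = 5.81 − 2.23 = 3.58; fold change = 2^-3.58 = 0.084
Slc2: ΔΔCt = (21.47−17.90) − (20.66−18.77) = 3.57 − 1.89 = 1.68; fold change = 2^-1.68 = 0.312
Gata11: ΔΔCt = (15.62−17.90) − (21.32−18.77) = -2.28 − 2.55 = -4.83; fold change = 2^4.83 = 28.443
Tp6: ΔΔCt = (21.95−17.90) − (21.26−18.77) = 4.05 − 2.49 = 1.56; fold change = 2^-1.56 = 0.339
Gata11 has the largest |ΔΔCt| = 4.83.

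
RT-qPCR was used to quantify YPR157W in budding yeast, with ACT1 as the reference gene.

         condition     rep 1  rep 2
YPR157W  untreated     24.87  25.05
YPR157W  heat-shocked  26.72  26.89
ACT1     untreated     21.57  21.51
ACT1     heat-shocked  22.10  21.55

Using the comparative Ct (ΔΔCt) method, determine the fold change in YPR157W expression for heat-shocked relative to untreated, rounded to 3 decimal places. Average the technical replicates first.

Mean Ct: YPR157W untreated 24.960; YPR157W heat-shocked 26.805; ACT1 untreated 21.540; ACT1 heat-shocked 21.825
ΔCt(untreated) = 24.960 − 21.540 = 3.420
ΔCt(heat-shocked) = 26.805 − 21.825 = 4.980
ΔΔCt = 4.980 − 3.420 = 1.560
Fold change = 2^(−1.560) = 0.3392

0.339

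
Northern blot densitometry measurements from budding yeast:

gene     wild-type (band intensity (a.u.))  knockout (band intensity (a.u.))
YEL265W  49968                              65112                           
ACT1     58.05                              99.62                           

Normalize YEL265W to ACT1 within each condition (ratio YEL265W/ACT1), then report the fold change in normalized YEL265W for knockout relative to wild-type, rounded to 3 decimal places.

YEL265W/ACT1 (wild-type) = 49968 / 58.05 = 860.78
YEL265W/ACT1 (knockout) = 65112 / 99.62 = 653.6
Fold change = 653.6 / 860.78 = 0.7593

0.759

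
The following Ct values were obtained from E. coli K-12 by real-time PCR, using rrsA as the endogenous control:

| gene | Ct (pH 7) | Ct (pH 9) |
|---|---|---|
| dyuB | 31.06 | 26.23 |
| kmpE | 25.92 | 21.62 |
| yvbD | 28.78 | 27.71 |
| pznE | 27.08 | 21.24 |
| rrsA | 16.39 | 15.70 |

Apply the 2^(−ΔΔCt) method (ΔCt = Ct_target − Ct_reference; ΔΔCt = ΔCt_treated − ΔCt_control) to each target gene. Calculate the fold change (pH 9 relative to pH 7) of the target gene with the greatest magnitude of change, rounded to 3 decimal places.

dyuB: ΔΔCt = (26.23−15.70) − (31.06−16.39) = 10.53 − 14.67 = -4.14; fold change = 2^4.14 = 17.630
kmpE: ΔΔCt = (21.62−15.70) − (25.92−16.39) = 5.92 − 9.53 = -3.61; fold change = 2^3.61 = 12.210
yvbD: ΔΔCt = (27.71−15.70) − (28.78−16.39) = 12.01 − 12.39 = -0.38; fold change = 2^0.38 = 1.301
pznE: ΔΔCt = (21.24−15.70) − (27.08−16.39) = 5.54 − 10.69 = -5.15; fold change = 2^5.15 = 35.506
pznE has the largest |ΔΔCt| = 5.15.

35.506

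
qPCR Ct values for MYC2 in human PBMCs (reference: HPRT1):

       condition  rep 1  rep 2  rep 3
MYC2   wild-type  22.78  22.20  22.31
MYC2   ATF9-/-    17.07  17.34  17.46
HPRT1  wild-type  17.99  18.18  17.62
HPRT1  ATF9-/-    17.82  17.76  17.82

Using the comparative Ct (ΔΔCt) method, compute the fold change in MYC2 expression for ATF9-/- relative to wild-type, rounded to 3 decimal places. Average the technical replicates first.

32.223

Mean Ct: MYC2 wild-type 22.430; MYC2 ATF9-/- 17.290; HPRT1 wild-type 17.930; HPRT1 ATF9-/- 17.800
ΔCt(wild-type) = 22.430 − 17.930 = 4.500
ΔCt(ATF9-/-) = 17.290 − 17.800 = -0.510
ΔΔCt = -0.510 − 4.500 = -5.010
Fold change = 2^(−(-5.010)) = 2^5.010 = 32.2226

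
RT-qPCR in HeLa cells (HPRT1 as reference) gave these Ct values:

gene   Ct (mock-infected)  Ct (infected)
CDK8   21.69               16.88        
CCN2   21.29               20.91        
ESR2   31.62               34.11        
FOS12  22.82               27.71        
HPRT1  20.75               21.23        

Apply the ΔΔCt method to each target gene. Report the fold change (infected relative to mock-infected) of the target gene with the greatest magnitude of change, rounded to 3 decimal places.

39.124

CDK8: ΔΔCt = (16.88−21.23) − (21.69−20.75) = -4.35 − 0.94 = -5.29; fold change = 2^5.29 = 39.124
CCN2: ΔΔCt = (20.91−21.23) − (21.29−20.75) = -0.32 − 0.54 = -0.86; fold change = 2^0.86 = 1.815
ESR2: ΔΔCt = (34.11−21.23) − (31.62−20.75) = 12.88 − 10.87 = 2.01; fold change = 2^-2.01 = 0.248
FOS12: ΔΔCt = (27.71−21.23) − (22.82−20.75) = 6.48 − 2.07 = 4.41; fold change = 2^-4.41 = 0.047
CDK8 has the largest |ΔΔCt| = 5.29.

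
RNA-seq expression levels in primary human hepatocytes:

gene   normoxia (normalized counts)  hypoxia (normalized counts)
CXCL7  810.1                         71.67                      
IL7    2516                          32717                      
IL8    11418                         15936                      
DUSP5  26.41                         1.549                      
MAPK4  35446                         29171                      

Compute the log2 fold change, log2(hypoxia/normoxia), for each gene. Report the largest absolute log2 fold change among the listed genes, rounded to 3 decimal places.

4.092

log2(71.67/810.1) = -3.499  (CXCL7)
log2(32717/2516) = 3.701  (IL7)
log2(15936/11418) = 0.481  (IL8)
log2(1.549/26.41) = -4.092  (DUSP5)
log2(29171/35446) = -0.281  (MAPK4)
The largest magnitude belongs to DUSP5.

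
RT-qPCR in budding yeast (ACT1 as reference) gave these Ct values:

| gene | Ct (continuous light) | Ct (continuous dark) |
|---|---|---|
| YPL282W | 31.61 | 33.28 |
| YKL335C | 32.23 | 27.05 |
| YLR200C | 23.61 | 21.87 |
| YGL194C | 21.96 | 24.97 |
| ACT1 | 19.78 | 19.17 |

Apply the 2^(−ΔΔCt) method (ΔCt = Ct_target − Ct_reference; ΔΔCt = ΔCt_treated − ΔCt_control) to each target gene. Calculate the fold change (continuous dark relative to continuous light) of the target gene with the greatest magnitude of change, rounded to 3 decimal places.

23.752

YPL282W: ΔΔCt = (33.28−19.17) − (31.61−19.78) = 14.11 − 11.83 = 2.28; fold change = 2^-2.28 = 0.206
YKL335C: ΔΔCt = (27.05−19.17) − (32.23−19.78) = 7.88 − 12.45 = -4.57; fold change = 2^4.57 = 23.752
YLR200C: ΔΔCt = (21.87−19.17) − (23.61−19.78) = 2.70 − 3.83 = -1.13; fold change = 2^1.13 = 2.189
YGL194C: ΔΔCt = (24.97−19.17) − (21.96−19.78) = 5.80 − 2.18 = 3.62; fold change = 2^-3.62 = 0.081
YKL335C has the largest |ΔΔCt| = 4.57.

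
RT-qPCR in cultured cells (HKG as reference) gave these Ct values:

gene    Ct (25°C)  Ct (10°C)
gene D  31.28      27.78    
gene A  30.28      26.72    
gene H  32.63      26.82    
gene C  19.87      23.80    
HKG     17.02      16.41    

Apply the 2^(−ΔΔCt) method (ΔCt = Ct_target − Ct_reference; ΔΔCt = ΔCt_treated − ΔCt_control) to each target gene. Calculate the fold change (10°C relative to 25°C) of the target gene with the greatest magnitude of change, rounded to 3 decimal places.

36.758

gene D: ΔΔCt = (27.78−16.41) − (31.28−17.02) = 11.37 − 14.26 = -2.89; fold change = 2^2.89 = 7.413
gene A: ΔΔCt = (26.72−16.41) − (30.28−17.02) = 10.31 − 13.26 = -2.95; fold change = 2^2.95 = 7.727
gene H: ΔΔCt = (26.82−16.41) − (32.63−17.02) = 10.41 − 15.61 = -5.20; fold change = 2^5.20 = 36.758
gene C: ΔΔCt = (23.80−16.41) − (19.87−17.02) = 7.39 − 2.85 = 4.54; fold change = 2^-4.54 = 0.043
gene H has the largest |ΔΔCt| = 5.20.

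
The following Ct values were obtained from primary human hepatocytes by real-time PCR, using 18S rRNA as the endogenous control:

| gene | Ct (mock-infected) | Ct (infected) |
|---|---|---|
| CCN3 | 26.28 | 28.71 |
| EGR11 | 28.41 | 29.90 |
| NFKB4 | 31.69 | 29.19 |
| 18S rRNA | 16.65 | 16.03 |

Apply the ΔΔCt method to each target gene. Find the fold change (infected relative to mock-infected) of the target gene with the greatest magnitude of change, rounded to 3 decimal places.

CCN3: ΔΔCt = (28.71−16.03) − (26.28−16.65) = 12.68 − 9.63 = 3.05; fold change = 2^-3.05 = 0.121
EGR11: ΔΔCt = (29.90−16.03) − (28.41−16.65) = 13.87 − 11.76 = 2.11; fold change = 2^-2.11 = 0.232
NFKB4: ΔΔCt = (29.19−16.03) − (31.69−16.65) = 13.16 − 15.04 = -1.88; fold change = 2^1.88 = 3.681
CCN3 has the largest |ΔΔCt| = 3.05.

0.121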